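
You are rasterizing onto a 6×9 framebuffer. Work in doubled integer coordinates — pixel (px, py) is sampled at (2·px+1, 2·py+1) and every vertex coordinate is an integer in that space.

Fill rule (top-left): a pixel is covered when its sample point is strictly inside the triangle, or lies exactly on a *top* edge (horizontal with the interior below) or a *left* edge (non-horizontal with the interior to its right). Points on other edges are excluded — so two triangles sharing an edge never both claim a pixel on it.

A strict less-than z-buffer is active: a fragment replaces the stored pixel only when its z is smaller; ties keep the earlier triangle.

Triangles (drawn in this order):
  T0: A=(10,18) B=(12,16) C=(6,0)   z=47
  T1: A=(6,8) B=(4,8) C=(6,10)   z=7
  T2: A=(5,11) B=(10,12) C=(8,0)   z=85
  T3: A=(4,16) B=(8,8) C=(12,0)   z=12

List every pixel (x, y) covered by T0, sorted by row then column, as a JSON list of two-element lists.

T0:
  2·area = 44  (B↔C swapped to make it positive)
  edge (10, 18)→(6, 0): d=(-4,-18) top-left  bias=+0
  edge (6, 0)→(12, 16): d=(6,16) right/bottom  bias=-1
  edge (12, 16)→(10, 18): d=(-2,2) right/bottom  bias=-1
    (3,1)@(7, 3): e=[6,2,36] → #
    (4,1)@(9, 3): e=[42,-30,32] → ·
    (3,2)@(7, 5): e=[-2,14,32] → ·
    (4,4)@(9, 9): e=[18,6,20] → #
    (5,4)@(11, 9): e=[54,-26,16] → ·
    (4,5)@(9, 11): e=[10,18,16] → #
    (5,5)@(11, 11): e=[46,-14,12] → ·
    (4,6)@(9, 13): e=[2,30,12] → #
    (5,6)@(11, 13): e=[38,-2,8] → ·
    (4,7)@(9, 15): e=[-6,42,8] → ·
    (5,7)@(11, 15): e=[30,10,4] → #
    (5,8)@(11, 17): e=[22,22,0] → ·  [on edge]
  covered (5 px):
    · · · · · ·
    · · · # · ·
    · · · · · ·
    · · · · · ·
    · · · · # ·
    · · · · # ·
    · · · · # ·
    · · · · · #
    · · · · · ·
T1:
  2·area = 4  (B↔C swapped to make it positive)
  edge (6, 8)→(6, 10): d=(0,2) right/bottom  bias=-1
  edge (6, 10)→(4, 8): d=(-2,-2) top-left  bias=+0
  edge (4, 8)→(6, 8): d=(2,0) top-left  bias=+0
    (0,2)@(1, 5): e=[10,0,-6] → ·  [on edge]
    (1,3)@(3, 7): e=[6,0,-2] → ·  [on edge]
    (2,4)@(5, 9): e=[2,0,2] → #  [on edge]
    (3,4)@(7, 9): e=[-2,4,2] → ·
    (2,5)@(5, 11): e=[2,-4,6] → ·
    (3,5)@(7, 11): e=[-2,0,6] → ·  [on edge]
    (4,6)@(9, 13): e=[-6,0,10] → ·  [on edge]
    (5,7)@(11, 15): e=[-10,0,14] → ·  [on edge]
  covered (1 px):
    · · · · · ·
    · · · · · ·
    · · · · · ·
    · · · · · ·
    · · # · · ·
    · · · · · ·
    · · · · · ·
    · · · · · ·
    · · · · · ·
T2:
  2·area = 58  (B↔C swapped to make it positive)
  edge (5, 11)→(8, 0): d=(3,-11) top-left  bias=+0
  edge (8, 0)→(10, 12): d=(2,12) right/bottom  bias=-1
  edge (10, 12)→(5, 11): d=(-5,-1) top-left  bias=+0
    (3,2)@(7, 5): e=[4,22,32] → #
    (4,2)@(9, 5): e=[26,-2,34] → ·
    (3,3)@(7, 7): e=[10,26,22] → #
    (4,3)@(9, 7): e=[32,2,24] → #
    (5,3)@(11, 7): e=[54,-22,26] → ·
    (3,4)@(7, 9): e=[16,30,12] → #
    (5,4)@(11, 9): e=[60,-18,16] → ·
    (2,5)@(5, 11): e=[0,58,0] → #  [on edge]
    (5,5)@(11, 11): e=[66,-14,6] → ·
    (2,6)@(5, 13): e=[6,62,-10] → ·
    (3,6)@(7, 13): e=[28,38,-8] → ·
    (4,6)@(9, 13): e=[50,14,-6] → ·
  covered (8 px):
    · · · · · ·
    · · · · · ·
    · · · # · ·
    · · · # # ·
    · · · # # ·
    · · # # # ·
    · · · · · ·
    · · · · · ·
    · · · · · ·
T3:
  degenerate (2·area = 0) — covers nothing

Result: [[3,1],[4,4],[4,5],[4,6],[5,7]]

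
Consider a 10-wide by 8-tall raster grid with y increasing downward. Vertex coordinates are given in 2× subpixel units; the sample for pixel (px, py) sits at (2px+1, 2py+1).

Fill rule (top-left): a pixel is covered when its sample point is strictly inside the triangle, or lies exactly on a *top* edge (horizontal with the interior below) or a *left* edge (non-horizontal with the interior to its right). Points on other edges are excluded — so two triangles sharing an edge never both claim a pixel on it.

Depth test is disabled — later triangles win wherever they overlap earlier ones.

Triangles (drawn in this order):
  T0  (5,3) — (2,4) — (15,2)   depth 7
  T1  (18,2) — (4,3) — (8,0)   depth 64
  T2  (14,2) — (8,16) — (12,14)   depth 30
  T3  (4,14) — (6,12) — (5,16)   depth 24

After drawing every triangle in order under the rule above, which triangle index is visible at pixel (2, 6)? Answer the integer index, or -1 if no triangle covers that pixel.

T0:
  2·area = 7  (B↔C swapped to make it positive)
  edge (5, 3)→(15, 2): d=(10,-1) top-left  bias=+0
  edge (15, 2)→(2, 4): d=(-13,2) right/bottom  bias=-1
  edge (2, 4)→(5, 3): d=(3,-1) top-left  bias=+0
    (5,0)@(11, 1): e=[-14,21,0] → .  [on edge]
    (2,1)@(5, 3): e=[0,7,0] → X  [on edge]
    (3,1)@(7, 3): e=[2,3,2] → X
    (4,1)@(9, 3): e=[4,-1,4] → .
    (2,2)@(5, 5): e=[20,-19,6] → .
    (3,2)@(7, 5): e=[22,-23,8] → .
  covered (2 px):
    . . . . . . . . . .
    . . X X . . . . . .
    . . . . . . . . . .
    . . . . . . . . . .
    . . . . . . . . . .
    . . . . . . . . . .
    . . . . . . . . . .
    . . . . . . . . . .
T1:
  2·area = 38
  edge (18, 2)→(4, 3): d=(-14,1) right/bottom  bias=-1
  edge (4, 3)→(8, 0): d=(4,-3) top-left  bias=+0
  edge (8, 0)→(18, 2): d=(10,2) right/bottom  bias=-1
    (3,0)@(7, 1): e=[25,1,12] → X
    (4,0)@(9, 1): e=[23,7,8] → X
    (5,0)@(11, 1): e=[21,13,4] → X
    (6,0)@(13, 1): e=[19,19,0] → .  [on edge]
    (3,1)@(7, 3): e=[-3,9,32] → .
    (4,1)@(9, 3): e=[-5,15,28] → .
    (5,1)@(11, 3): e=[-7,21,24] → .
  covered (3 px):
    . . . X X X . . . .
    . . . . . . . . . .
    . . . . . . . . . .
    . . . . . . . . . .
    . . . . . . . . . .
    . . . . . . . . . .
    . . . . . . . . . .
    . . . . . . . . . .
T2:
  2·area = 44  (B↔C swapped to make it positive)
  edge (14, 2)→(12, 14): d=(-2,12) right/bottom  bias=-1
  edge (12, 14)→(8, 16): d=(-4,2) right/bottom  bias=-1
  edge (8, 16)→(14, 2): d=(6,-14) top-left  bias=+0
    (6,2)@(13, 5): e=[6,34,4] → X
    (7,2)@(15, 5): e=[-18,30,32] → .
    (6,3)@(13, 7): e=[2,26,16] → X
    (7,3)@(15, 7): e=[-22,22,44] → .
    (5,4)@(11, 9): e=[22,22,0] → X  [on edge]
    (6,4)@(13, 9): e=[-2,18,28] → .
    (5,5)@(11, 11): e=[18,14,12] → X
    (6,5)@(13, 11): e=[-6,10,40] → .
    (5,6)@(11, 13): e=[14,6,24] → X
    (6,6)@(13, 13): e=[-10,2,52] → .
    (4,7)@(9, 15): e=[34,2,8] → X
    (5,7)@(11, 15): e=[10,-2,36] → .
  covered (6 px):
    . . . . . . . . . .
    . . . . . . . . . .
    . . . . . . X . . .
    . . . . . . X . . .
    . . . . . X . . . .
    . . . . . X . . . .
    . . . . . X . . . .
    . . . . X . . . . .
T3:
  2·area = 6
  edge (4, 14)→(6, 12): d=(2,-2) top-left  bias=+0
  edge (6, 12)→(5, 16): d=(-1,4) right/bottom  bias=-1
  edge (5, 16)→(4, 14): d=(-1,-2) top-left  bias=+0
    (8,0)@(17, 1): e=[0,-33,39] → .  [on edge]
    (7,1)@(15, 3): e=[0,-27,33] → .  [on edge]
    (6,2)@(13, 5): e=[0,-21,27] → .  [on edge]
    (5,3)@(11, 7): e=[0,-15,21] → .  [on edge]
    (4,4)@(9, 9): e=[0,-9,15] → .  [on edge]
    (3,5)@(7, 11): e=[0,-3,9] → .  [on edge]
    (2,6)@(5, 13): e=[0,3,3] → X  [on edge]
    (3,6)@(7, 13): e=[4,-5,7] → .
    (1,7)@(3, 15): e=[0,9,-3] → .  [on edge]
    (2,7)@(5, 15): e=[4,1,1] → X
    (3,7)@(7, 15): e=[8,-7,5] → .
  covered (2 px):
    . . . . . . . . . .
    . . . . . . . . . .
    . . . . . . . . . .
    . . . . . . . . . .
    . . . . . . . . . .
    . . . . . . . . . .
    . . X . . . . . . .
    . . X . . . . . . .

Z-buffer (winner per pixel, '.' = empty):
  . . . 1 1 1 . . . .
  . . 0 0 . . . . . .
  . . . . . . 2 . . .
  . . . . . . 2 . . .
  . . . . . 2 . . . .
  . . . . . 2 . . . .
  . . 3 . . 2 . . . .
  . . 3 . 2 . . . . .

Answer: 3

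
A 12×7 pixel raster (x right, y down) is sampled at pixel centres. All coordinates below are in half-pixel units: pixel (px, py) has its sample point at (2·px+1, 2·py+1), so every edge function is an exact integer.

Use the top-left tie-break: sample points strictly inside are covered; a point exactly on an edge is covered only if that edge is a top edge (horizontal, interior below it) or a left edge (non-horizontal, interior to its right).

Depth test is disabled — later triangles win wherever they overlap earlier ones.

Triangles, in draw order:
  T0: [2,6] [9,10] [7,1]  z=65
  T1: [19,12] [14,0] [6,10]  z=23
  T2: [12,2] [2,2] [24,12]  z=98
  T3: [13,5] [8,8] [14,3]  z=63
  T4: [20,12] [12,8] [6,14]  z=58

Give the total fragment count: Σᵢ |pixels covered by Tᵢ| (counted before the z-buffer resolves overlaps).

T0:
  2·area = 55  (B↔C swapped to make it positive)
  edge (2, 6)→(7, 1): d=(5,-5) top-left  bias=+0
  edge (7, 1)→(9, 10): d=(2,9) right/bottom  bias=-1
  edge (9, 10)→(2, 6): d=(-7,-4) top-left  bias=+0
    (3,0)@(7, 1): e=[0,0,55] → .  [on edge]
    (2,1)@(5, 3): e=[0,22,33] → X  [on edge]
    (3,1)@(7, 3): e=[10,4,41] → X
    (4,1)@(9, 3): e=[20,-14,49] → .
    (1,2)@(3, 5): e=[0,44,11] → X  [on edge]
    (4,2)@(9, 5): e=[30,-10,35] → .
    (0,3)@(1, 7): e=[0,66,-11] → .  [on edge]
    (1,3)@(3, 7): e=[10,48,-3] → .
    (2,3)@(5, 7): e=[20,30,5] → X
    (4,3)@(9, 7): e=[40,-6,21] → .
    (2,4)@(5, 9): e=[30,34,-9] → .
    (3,4)@(7, 9): e=[40,16,-1] → .
  covered (7 px):
    . . . . . . . . . . . .
    . . X X . . . . . . . .
    . X X X . . . . . . . .
    . . X X . . . . . . . .
    . . . . . . . . . . . .
    . . . . . . . . . . . .
    . . . . . . . . . . . .
T1:
  2·area = 146  (B↔C swapped to make it positive)
  edge (19, 12)→(6, 10): d=(-13,-2) top-left  bias=+0
  edge (6, 10)→(14, 0): d=(8,-10) top-left  bias=+0
  edge (14, 0)→(19, 12): d=(5,12) right/bottom  bias=-1
    (6,1)@(13, 3): e=[105,14,27] → X
    (7,1)@(15, 3): e=[109,34,3] → X
    (8,1)@(17, 3): e=[113,54,-21] → .
    (5,2)@(11, 5): e=[75,10,61] → X
    (8,2)@(17, 5): e=[87,70,-11] → .
    (4,3)@(9, 7): e=[45,6,95] → X
    (8,3)@(17, 7): e=[61,86,-1] → .
    (3,4)@(7, 9): e=[15,2,129] → X
    (8,4)@(17, 9): e=[35,102,9] → X
    (9,4)@(19, 9): e=[39,122,-15] → .
    (3,5)@(7, 11): e=[-11,18,139] → .
    (4,5)@(9, 11): e=[-7,38,115] → .
  covered (18 px):
    . . . . . . . . . . . .
    . . . . . . X X . . . .
    . . . . . X X X . . . .
    . . . . X X X X . . . .
    . . . X X X X X X . . .
    . . . . . . X X X . . .
    . . . . . . . . . . . .
T2:
  2·area = 100  (B↔C swapped to make it positive)
  edge (12, 2)→(24, 12): d=(12,10) right/bottom  bias=-1
  edge (24, 12)→(2, 2): d=(-22,-10) top-left  bias=+0
  edge (2, 2)→(12, 2): d=(10,0) top-left  bias=+0
    (2,1)@(5, 3): e=[82,8,10] → X
    (3,1)@(7, 3): e=[62,28,10] → X
    (4,1)@(9, 3): e=[42,48,10] → X
    (5,1)@(11, 3): e=[22,68,10] → X
    (6,1)@(13, 3): e=[2,88,10] → X
    (7,1)@(15, 3): e=[-18,108,10] → .
    (2,2)@(5, 5): e=[106,-36,30] → .
    (3,2)@(7, 5): e=[86,-16,30] → .
    (4,2)@(9, 5): e=[66,4,30] → X
    (7,2)@(15, 5): e=[6,64,30] → X
    (8,2)@(17, 5): e=[-14,84,30] → .
    (4,3)@(9, 7): e=[90,-40,50] → .
    (6,3)@(13, 7): e=[50,0,50] → X  [on edge]
  covered (13 px):
    . . . . . . . . . . . .
    . . X X X X X . . . . .
    . . . . X X X X . . . .
    . . . . . . X X X . . .
    . . . . . . . . . X . .
    . . . . . . . . . . . .
    . . . . . . . . . . . .
T3:
  2·area = 7
  edge (13, 5)→(8, 8): d=(-5,3) right/bottom  bias=-1
  edge (8, 8)→(14, 3): d=(6,-5) top-left  bias=+0
  edge (14, 3)→(13, 5): d=(-1,2) right/bottom  bias=-1
    (7,0)@(15, 1): e=[14,-7,0] → .  [on edge]
    (6,2)@(13, 5): e=[0,7,0] → .  [on edge]
    (5,4)@(11, 9): e=[-14,21,0] → .  [on edge]
    (1,5)@(3, 11): e=[0,-7,14] → .  [on edge]
    (4,6)@(9, 13): e=[-28,35,0] → .  [on edge]
  covered (0 px):
    . . . . . . . . . . . .
    . . . . . . . . . . . .
    . . . . . . . . . . . .
    . . . . . . . . . . . .
    . . . . . . . . . . . .
    . . . . . . . . . . . .
    . . . . . . . . . . . .
T4:
  2·area = 72  (B↔C swapped to make it positive)
  edge (20, 12)→(6, 14): d=(-14,2) right/bottom  bias=-1
  edge (6, 14)→(12, 8): d=(6,-6) top-left  bias=+0
  edge (12, 8)→(20, 12): d=(8,4) right/bottom  bias=-1
    (9,0)@(19, 1): e=[156,0,-84] → .  [on edge]
    (8,1)@(17, 3): e=[132,0,-60] → .  [on edge]
    (7,2)@(15, 5): e=[108,0,-36] → .  [on edge]
    (6,3)@(13, 7): e=[84,0,-12] → .  [on edge]
    (5,4)@(11, 9): e=[60,0,12] → X  [on edge]
    (6,4)@(13, 9): e=[56,12,4] → X
    (7,4)@(15, 9): e=[52,24,-4] → .
    (4,5)@(9, 11): e=[36,0,36] → X  [on edge]
    (7,5)@(15, 11): e=[24,36,12] → X
    (8,5)@(17, 11): e=[20,48,4] → X
    (9,5)@(19, 11): e=[16,60,-4] → .
    (3,6)@(7, 13): e=[12,0,60] → X  [on edge]
    (6,6)@(13, 13): e=[0,36,36] → .  [on edge]
  covered (10 px):
    . . . . . . . . . . . .
    . . . . . . . . . . . .
    . . . . . . . . . . . .
    . . . . . . . . . . . .
    . . . . . X X . . . . .
    . . . . X X X X X . . .
    . . . X X X . . . . . .

Final: 48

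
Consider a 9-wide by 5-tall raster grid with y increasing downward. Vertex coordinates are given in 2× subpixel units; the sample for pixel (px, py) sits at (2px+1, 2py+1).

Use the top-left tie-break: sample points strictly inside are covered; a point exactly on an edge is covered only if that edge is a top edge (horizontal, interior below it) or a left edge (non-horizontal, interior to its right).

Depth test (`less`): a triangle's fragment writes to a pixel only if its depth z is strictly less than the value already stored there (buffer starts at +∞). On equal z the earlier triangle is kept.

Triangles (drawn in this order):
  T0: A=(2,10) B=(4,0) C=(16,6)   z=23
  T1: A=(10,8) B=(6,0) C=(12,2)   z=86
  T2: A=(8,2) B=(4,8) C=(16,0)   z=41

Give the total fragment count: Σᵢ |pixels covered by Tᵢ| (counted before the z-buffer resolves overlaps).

T0:
  2·area = 132
  edge (2, 10)→(4, 0): d=(2,-10) top-left  bias=+0
  edge (4, 0)→(16, 6): d=(12,6) right/bottom  bias=-1
  edge (16, 6)→(2, 10): d=(-14,4) right/bottom  bias=-1
    (2,0)@(5, 1): e=[12,6,114] → #
    (3,0)@(7, 1): e=[32,-6,106] → ·
    (2,1)@(5, 3): e=[16,30,86] → #
    (3,1)@(7, 3): e=[36,18,78] → #
    (4,1)@(9, 3): e=[56,6,70] → #
    (5,1)@(11, 3): e=[76,-6,62] → ·
    (1,2)@(3, 5): e=[0,66,66] → #  [on edge]
    (5,2)@(11, 5): e=[80,18,34] → #
    (6,2)@(13, 5): e=[100,6,26] → #
    (7,2)@(15, 5): e=[120,-6,18] → ·
    (1,3)@(3, 7): e=[4,90,38] → #
    (6,3)@(13, 7): e=[104,30,-2] → ·
  covered (17 px):
    · · # · · · · · ·
    · · # # # · · · ·
    · # # # # # # · ·
    · # # # # # · · ·
    · # # · · · · · ·
T1:
  2·area = 40
  edge (10, 8)→(6, 0): d=(-4,-8) top-left  bias=+0
  edge (6, 0)→(12, 2): d=(6,2) right/bottom  bias=-1
  edge (12, 2)→(10, 8): d=(-2,6) right/bottom  bias=-1
    (3,0)@(7, 1): e=[4,4,32] → #
    (4,0)@(9, 1): e=[20,0,20] → ·  [on edge]
    (3,1)@(7, 3): e=[-4,16,28] → ·
    (4,1)@(9, 3): e=[12,12,16] → #
    (5,1)@(11, 3): e=[28,8,4] → #
    (6,1)@(13, 3): e=[44,4,-8] → ·
    (7,1)@(15, 3): e=[60,0,-20] → ·  [on edge]
    (4,2)@(9, 5): e=[4,24,12] → #
    (5,2)@(11, 5): e=[20,20,0] → ·  [on edge]
    (4,3)@(9, 7): e=[-4,36,8] → ·
  covered (4 px):
    · · · # · · · · ·
    · · · · # # · · ·
    · · · · # · · · ·
    · · · · · · · · ·
    · · · · · · · · ·
T2:
  2·area = 40  (B↔C swapped to make it positive)
  edge (8, 2)→(16, 0): d=(8,-2) top-left  bias=+0
  edge (16, 0)→(4, 8): d=(-12,8) right/bottom  bias=-1
  edge (4, 8)→(8, 2): d=(4,-6) top-left  bias=+0
    (6,0)@(13, 1): e=[2,12,26] → #
    (7,0)@(15, 1): e=[6,-4,38] → ·
    (4,1)@(9, 3): e=[10,20,10] → #
    (5,1)@(11, 3): e=[14,4,22] → #
    (6,1)@(13, 3): e=[18,-12,34] → ·
    (3,2)@(7, 5): e=[22,12,6] → #
    (4,2)@(9, 5): e=[26,-4,18] → ·
    (5,2)@(11, 5): e=[30,-20,30] → ·
    (2,3)@(5, 7): e=[34,4,2] → #
    (3,3)@(7, 7): e=[38,-12,14] → ·
    (2,4)@(5, 9): e=[50,-20,10] → ·
  covered (5 px):
    · · · · · · # · ·
    · · · · # # · · ·
    · · · # · · · · ·
    · · # · · · · · ·
    · · · · · · · · ·

Final: 26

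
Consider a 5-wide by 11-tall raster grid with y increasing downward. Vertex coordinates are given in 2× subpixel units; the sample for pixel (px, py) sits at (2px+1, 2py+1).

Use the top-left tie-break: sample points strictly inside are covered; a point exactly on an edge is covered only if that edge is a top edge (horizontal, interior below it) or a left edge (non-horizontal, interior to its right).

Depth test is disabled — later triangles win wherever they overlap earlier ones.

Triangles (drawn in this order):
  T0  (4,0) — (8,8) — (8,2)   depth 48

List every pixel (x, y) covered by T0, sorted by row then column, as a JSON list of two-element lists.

T0:
  2·area = 24  (B↔C swapped to make it positive)
  edge (4, 0)→(8, 2): d=(4,2) right/bottom  bias=-1
  edge (8, 2)→(8, 8): d=(0,6) right/bottom  bias=-1
  edge (8, 8)→(4, 0): d=(-4,-8) top-left  bias=+0
    (2,0)@(5, 1): e=[2,18,4] → #
    (3,0)@(7, 1): e=[-2,6,20] → ·
    (2,1)@(5, 3): e=[10,18,-4] → ·
    (3,1)@(7, 3): e=[6,6,12] → #
    (4,1)@(9, 3): e=[2,-6,28] → ·
    (3,2)@(7, 5): e=[14,6,4] → #
    (4,2)@(9, 5): e=[10,-6,20] → ·
    (3,3)@(7, 7): e=[22,6,-4] → ·
  covered (3 px):
    · · # · ·
    · · · # ·
    · · · # ·
    · · · · ·
    · · · · ·
    · · · · ·
    · · · · ·
    · · · · ·
    · · · · ·
    · · · · ·
    · · · · ·

Final: [[2,0],[3,1],[3,2]]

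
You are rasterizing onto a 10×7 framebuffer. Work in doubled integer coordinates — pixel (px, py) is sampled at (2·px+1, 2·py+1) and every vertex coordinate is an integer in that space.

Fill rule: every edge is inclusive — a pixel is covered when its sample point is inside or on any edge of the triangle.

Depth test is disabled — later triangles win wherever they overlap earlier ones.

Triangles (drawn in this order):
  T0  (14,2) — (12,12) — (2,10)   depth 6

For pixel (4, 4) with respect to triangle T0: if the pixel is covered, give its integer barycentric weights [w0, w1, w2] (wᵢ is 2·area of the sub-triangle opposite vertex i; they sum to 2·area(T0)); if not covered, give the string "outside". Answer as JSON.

T0:
  2·area = 104
  edge (14, 2)→(12, 12): d=(-2,10) inclusive
  edge (12, 12)→(2, 10): d=(-10,-2) inclusive
  edge (2, 10)→(14, 2): d=(12,-8) inclusive
    (6,1)@(13, 3): e=[8,92,4] → #
    (7,1)@(15, 3): e=[-12,96,20] → ·
    (5,2)@(11, 5): e=[24,68,12] → #
    (7,2)@(15, 5): e=[-16,76,44] → ·
    (3,3)@(7, 7): e=[60,40,4] → #
    (4,3)@(9, 7): e=[40,44,20] → #
    (6,3)@(13, 7): e=[0,52,52] → #  [on edge]
    (7,3)@(15, 7): e=[-20,56,68] → ·
    (2,4)@(5, 9): e=[76,16,12] → #
    (6,4)@(13, 9): e=[-4,32,76] → ·
    (2,5)@(5, 11): e=[72,-4,36] → ·
    (3,5)@(7, 11): e=[52,0,52] → #  [on edge]
    (8,6)@(17, 13): e=[-52,0,156] → ·  [on edge]
  covered (14 px):
    · · · · · · · · · ·
    · · · · · · # · · ·
    · · · · · # # · · ·
    · · · # # # # · · ·
    · · # # # # · · · ·
    · · · # # # · · · ·
    · · · · · · · · · ·

Final: [24,44,36]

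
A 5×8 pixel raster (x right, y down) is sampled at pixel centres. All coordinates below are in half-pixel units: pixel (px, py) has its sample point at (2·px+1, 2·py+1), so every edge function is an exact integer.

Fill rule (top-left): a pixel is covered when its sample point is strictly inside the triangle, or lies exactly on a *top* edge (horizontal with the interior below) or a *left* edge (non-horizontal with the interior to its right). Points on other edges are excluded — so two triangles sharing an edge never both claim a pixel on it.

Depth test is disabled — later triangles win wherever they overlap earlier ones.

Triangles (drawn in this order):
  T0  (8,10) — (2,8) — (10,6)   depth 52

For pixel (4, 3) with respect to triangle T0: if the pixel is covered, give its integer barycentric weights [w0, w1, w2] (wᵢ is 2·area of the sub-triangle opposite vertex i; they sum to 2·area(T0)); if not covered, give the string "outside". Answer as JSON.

T0:
  2·area = 28
  edge (8, 10)→(2, 8): d=(-6,-2) top-left  bias=+0
  edge (2, 8)→(10, 6): d=(8,-2) top-left  bias=+0
  edge (10, 6)→(8, 10): d=(-2,4) right/bottom  bias=-1
    (3,3)@(7, 7): e=[16,2,10] → █
    (4,3)@(9, 7): e=[20,6,2] → █
    (2,4)@(5, 9): e=[0,14,14] → █  [on edge]
    (4,4)@(9, 9): e=[8,22,-2] → ·
    (2,5)@(5, 11): e=[-12,30,10] → ·
    (3,5)@(7, 11): e=[-8,34,2] → ·
  covered (4 px):
    · · · · ·
    · · · · ·
    · · · · ·
    · · · █ █
    · · █ █ ·
    · · · · ·
    · · · · ·
    · · · · ·

Final: [6,2,20]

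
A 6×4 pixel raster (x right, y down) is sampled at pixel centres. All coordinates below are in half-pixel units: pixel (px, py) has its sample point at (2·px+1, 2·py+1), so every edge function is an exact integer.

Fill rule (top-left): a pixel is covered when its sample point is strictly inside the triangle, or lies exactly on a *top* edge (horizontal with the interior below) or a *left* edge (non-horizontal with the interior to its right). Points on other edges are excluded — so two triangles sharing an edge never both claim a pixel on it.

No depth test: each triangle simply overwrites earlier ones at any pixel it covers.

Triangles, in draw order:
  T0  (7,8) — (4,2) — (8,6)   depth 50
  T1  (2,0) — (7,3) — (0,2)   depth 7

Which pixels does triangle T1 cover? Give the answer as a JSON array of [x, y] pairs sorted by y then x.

T0:
  2·area = 12
  edge (7, 8)→(4, 2): d=(-3,-6) top-left  bias=+0
  edge (4, 2)→(8, 6): d=(4,4) right/bottom  bias=-1
  edge (8, 6)→(7, 8): d=(-1,2) right/bottom  bias=-1
    (1,0)@(3, 1): e=[-3,0,15] → ·  [on edge]
    (2,1)@(5, 3): e=[3,0,9] → ·  [on edge]
    (3,2)@(7, 5): e=[9,0,3] → ·  [on edge]
    (3,3)@(7, 7): e=[3,8,1] → █
    (4,3)@(9, 7): e=[15,0,-3] → ·  [on edge]
  covered (1 px):
    · · · · · ·
    · · · · · ·
    · · · · · ·
    · · · █ · ·
T1:
  2·area = 16
  edge (2, 0)→(7, 3): d=(5,3) right/bottom  bias=-1
  edge (7, 3)→(0, 2): d=(-7,-1) top-left  bias=+0
  edge (0, 2)→(2, 0): d=(2,-2) top-left  bias=+0
    (0,0)@(1, 1): e=[8,8,0] → █  [on edge]
    (1,0)@(3, 1): e=[2,10,4] → █
    (2,0)@(5, 1): e=[-4,12,8] → ·
    (0,1)@(1, 3): e=[18,-6,4] → ·
    (1,1)@(3, 3): e=[12,-4,8] → ·
    (3,1)@(7, 3): e=[0,0,16] → ·  [on edge]
  covered (2 px):
    █ █ · · · ·
    · · · · · ·
    · · · · · ·
    · · · · · ·

Answer: [[0,0],[1,0]]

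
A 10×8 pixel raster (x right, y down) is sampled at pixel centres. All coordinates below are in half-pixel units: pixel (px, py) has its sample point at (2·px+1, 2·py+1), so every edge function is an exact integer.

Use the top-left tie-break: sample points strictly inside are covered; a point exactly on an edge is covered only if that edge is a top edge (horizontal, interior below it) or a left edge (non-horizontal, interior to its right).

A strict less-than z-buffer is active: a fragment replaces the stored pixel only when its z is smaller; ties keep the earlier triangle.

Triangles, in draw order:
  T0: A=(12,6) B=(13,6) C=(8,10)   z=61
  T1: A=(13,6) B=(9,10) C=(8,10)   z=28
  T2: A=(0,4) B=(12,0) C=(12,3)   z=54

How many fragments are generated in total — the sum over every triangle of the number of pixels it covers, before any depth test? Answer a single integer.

T0:
  2·area = 4
  edge (12, 6)→(13, 6): d=(1,0) top-left  bias=+0
  edge (13, 6)→(8, 10): d=(-5,4) right/bottom  bias=-1
  edge (8, 10)→(12, 6): d=(4,-4) top-left  bias=+0
    (8,0)@(17, 1): e=[-5,9,0] → ·  [on edge]
    (7,1)@(15, 3): e=[-3,7,0] → ·  [on edge]
    (6,2)@(13, 5): e=[-1,5,0] → ·  [on edge]
    (5,3)@(11, 7): e=[1,3,0] → #  [on edge]
    (6,3)@(13, 7): e=[1,-5,8] → ·
    (4,4)@(9, 9): e=[3,1,0] → #  [on edge]
    (5,4)@(11, 9): e=[3,-7,8] → ·
    (3,5)@(7, 11): e=[5,-1,0] → ·  [on edge]
    (4,5)@(9, 11): e=[5,-9,8] → ·
    (2,6)@(5, 13): e=[7,-3,0] → ·  [on edge]
    (1,7)@(3, 15): e=[9,-5,0] → ·  [on edge]
  covered (2 px):
    · · · · · · · · · ·
    · · · · · · · · · ·
    · · · · · · · · · ·
    · · · · · # · · · ·
    · · · · # · · · · ·
    · · · · · · · · · ·
    · · · · · · · · · ·
    · · · · · · · · · ·
T1:
  2·area = 4
  edge (13, 6)→(9, 10): d=(-4,4) right/bottom  bias=-1
  edge (9, 10)→(8, 10): d=(-1,0) right/bottom  bias=-1
  edge (8, 10)→(13, 6): d=(5,-4) top-left  bias=+0
  covered (0 px):
    · · · · · · · · · ·
    · · · · · · · · · ·
    · · · · · · · · · ·
    · · · · · · · · · ·
    · · · · · · · · · ·
    · · · · · · · · · ·
    · · · · · · · · · ·
    · · · · · · · · · ·
T2:
  2·area = 36
  edge (0, 4)→(12, 0): d=(12,-4) top-left  bias=+0
  edge (12, 0)→(12, 3): d=(0,3) right/bottom  bias=-1
  edge (12, 3)→(0, 4): d=(-12,1) right/bottom  bias=-1
    (4,0)@(9, 1): e=[0,9,27] → #  [on edge]
    (5,0)@(11, 1): e=[8,3,25] → #
    (6,0)@(13, 1): e=[16,-3,23] → ·
    (1,1)@(3, 3): e=[0,27,9] → #  [on edge]
    (2,1)@(5, 3): e=[8,21,7] → #
    (3,1)@(7, 3): e=[16,15,5] → #
    (6,1)@(13, 3): e=[40,-3,-1] → ·
    (1,2)@(3, 5): e=[24,27,-15] → ·
    (2,2)@(5, 5): e=[32,21,-17] → ·
    (3,2)@(7, 5): e=[40,15,-19] → ·
    (4,2)@(9, 5): e=[48,9,-21] → ·
    (5,2)@(11, 5): e=[56,3,-23] → ·
  covered (7 px):
    · · · · # # · · · ·
    · # # # # # · · · ·
    · · · · · · · · · ·
    · · · · · · · · · ·
    · · · · · · · · · ·
    · · · · · · · · · ·
    · · · · · · · · · ·
    · · · · · · · · · ·

Result: 9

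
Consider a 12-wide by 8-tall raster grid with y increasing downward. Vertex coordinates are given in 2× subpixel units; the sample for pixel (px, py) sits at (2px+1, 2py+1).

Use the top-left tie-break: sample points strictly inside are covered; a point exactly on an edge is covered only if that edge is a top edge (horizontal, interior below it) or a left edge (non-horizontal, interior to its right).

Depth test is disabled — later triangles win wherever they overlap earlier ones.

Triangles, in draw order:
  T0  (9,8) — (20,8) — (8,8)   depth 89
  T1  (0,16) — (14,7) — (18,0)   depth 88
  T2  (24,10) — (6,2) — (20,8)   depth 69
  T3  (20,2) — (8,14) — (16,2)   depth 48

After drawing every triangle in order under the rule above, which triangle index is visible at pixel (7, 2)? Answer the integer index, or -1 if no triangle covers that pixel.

T0:
  degenerate (2·area = 0) — covers nothing
T1:
  2·area = 62  (B↔C swapped to make it positive)
  edge (0, 16)→(18, 0): d=(18,-16) top-left  bias=+0
  edge (18, 0)→(14, 7): d=(-4,7) right/bottom  bias=-1
  edge (14, 7)→(0, 16): d=(-14,9) right/bottom  bias=-1
    (8,0)@(17, 1): e=[2,3,57] → X
    (9,0)@(19, 1): e=[34,-11,39] → .
    (7,1)@(15, 3): e=[6,9,47] → X
    (8,1)@(17, 3): e=[38,-5,29] → .
    (6,2)@(13, 5): e=[10,15,37] → X
    (8,2)@(17, 5): e=[74,-13,1] → .
    (5,3)@(11, 7): e=[14,21,27] → X
    (7,3)@(15, 7): e=[78,-7,-9] → .
    (4,4)@(9, 9): e=[18,27,17] → X
    (5,4)@(11, 9): e=[50,13,-1] → .
    (6,4)@(13, 9): e=[82,-1,-19] → .
    (3,5)@(7, 11): e=[22,33,7] → X
  covered (8 px):
    . . . . . . . . X . . .
    . . . . . . . X . . . .
    . . . . . . X X . . . .
    . . . . . X X . . . . .
    . . . . X . . . . . . .
    . . . X . . . . . . . .
    . . . . . . . . . . . .
    . . . . . . . . . . . .
T2:
  2·area = 4
  edge (24, 10)→(6, 2): d=(-18,-8) top-left  bias=+0
  edge (6, 2)→(20, 8): d=(14,6) right/bottom  bias=-1
  edge (20, 8)→(24, 10): d=(4,2) right/bottom  bias=-1
    (6,2)@(13, 5): e=[2,0,2] → .  [on edge]
  covered (0 px):
    . . . . . . . . . . . .
    . . . . . . . . . . . .
    . . . . . . . . . . . .
    . . . . . . . . . . . .
    . . . . . . . . . . . .
    . . . . . . . . . . . .
    . . . . . . . . . . . .
    . . . . . . . . . . . .
T3:
  2·area = 48
  edge (20, 2)→(8, 14): d=(-12,12) right/bottom  bias=-1
  edge (8, 14)→(16, 2): d=(8,-12) top-left  bias=+0
  edge (16, 2)→(20, 2): d=(4,0) top-left  bias=+0
    (10,0)@(21, 1): e=[0,52,-4] → .  [on edge]
    (8,1)@(17, 3): e=[24,20,4] → X
    (9,1)@(19, 3): e=[0,44,4] → .  [on edge]
    (7,2)@(15, 5): e=[24,12,12] → X
    (8,2)@(17, 5): e=[0,36,12] → .  [on edge]
    (6,3)@(13, 7): e=[24,4,20] → X
    (7,3)@(15, 7): e=[0,28,20] → .  [on edge]
    (6,4)@(13, 9): e=[0,20,28] → .  [on edge]
    (5,5)@(11, 11): e=[0,12,36] → .  [on edge]
    (4,6)@(9, 13): e=[0,4,44] → .  [on edge]
    (3,7)@(7, 15): e=[0,-4,52] → .  [on edge]
  covered (3 px):
    . . . . . . . . . . . .
    . . . . . . . . X . . .
    . . . . . . . X . . . .
    . . . . . . X . . . . .
    . . . . . . . . . . . .
    . . . . . . . . . . . .
    . . . . . . . . . . . .
    . . . . . . . . . . . .

Z-buffer (winner per pixel, '.' = empty):
  . . . . . . . . 1 . . .
  . . . . . . . 1 3 . . .
  . . . . . . 1 3 . . . .
  . . . . . 1 3 . . . . .
  . . . . 1 . . . . . . .
  . . . 1 . . . . . . . .
  . . . . . . . . . . . .
  . . . . . . . . . . . .

Result: 3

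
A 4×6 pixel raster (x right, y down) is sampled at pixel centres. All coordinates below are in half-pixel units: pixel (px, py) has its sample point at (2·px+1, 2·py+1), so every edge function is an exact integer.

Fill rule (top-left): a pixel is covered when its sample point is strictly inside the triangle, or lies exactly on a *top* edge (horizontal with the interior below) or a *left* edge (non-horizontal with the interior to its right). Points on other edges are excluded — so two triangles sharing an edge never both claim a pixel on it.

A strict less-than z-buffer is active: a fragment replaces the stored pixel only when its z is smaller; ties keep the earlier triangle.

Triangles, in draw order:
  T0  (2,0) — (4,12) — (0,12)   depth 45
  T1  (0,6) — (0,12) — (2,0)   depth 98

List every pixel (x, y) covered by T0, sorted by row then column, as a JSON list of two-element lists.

T0:
  2·area = 48
  edge (2, 0)→(4, 12): d=(2,12) right/bottom  bias=-1
  edge (4, 12)→(0, 12): d=(-4,0) right/bottom  bias=-1
  edge (0, 12)→(2, 0): d=(2,-12) top-left  bias=+0
    (0,3)@(1, 7): e=[26,20,2] → █
    (1,3)@(3, 7): e=[2,20,26] → █
    (2,3)@(5, 7): e=[-22,20,50] → ·
    (0,4)@(1, 9): e=[30,12,6] → █
    (2,4)@(5, 9): e=[-18,12,54] → ·
    (0,5)@(1, 11): e=[34,4,10] → █
    (2,5)@(5, 11): e=[-14,4,58] → ·
  covered (6 px):
    · · · ·
    · · · ·
    · · · ·
    █ █ · ·
    █ █ · ·
    █ █ · ·
T1:
  2·area = 12  (B↔C swapped to make it positive)
  edge (0, 6)→(2, 0): d=(2,-6) top-left  bias=+0
  edge (2, 0)→(0, 12): d=(-2,12) right/bottom  bias=-1
  edge (0, 12)→(0, 6): d=(0,-6) top-left  bias=+0
    (0,1)@(1, 3): e=[0,6,6] → █  [on edge]
    (1,1)@(3, 3): e=[12,-18,18] → ·
    (0,2)@(1, 5): e=[4,2,6] → █
    (1,2)@(3, 5): e=[16,-22,18] → ·
    (0,3)@(1, 7): e=[8,-2,6] → ·
  covered (2 px):
    · · · ·
    █ · · ·
    █ · · ·
    · · · ·
    · · · ·
    · · · ·

Final: [[0,3],[1,3],[0,4],[1,4],[0,5],[1,5]]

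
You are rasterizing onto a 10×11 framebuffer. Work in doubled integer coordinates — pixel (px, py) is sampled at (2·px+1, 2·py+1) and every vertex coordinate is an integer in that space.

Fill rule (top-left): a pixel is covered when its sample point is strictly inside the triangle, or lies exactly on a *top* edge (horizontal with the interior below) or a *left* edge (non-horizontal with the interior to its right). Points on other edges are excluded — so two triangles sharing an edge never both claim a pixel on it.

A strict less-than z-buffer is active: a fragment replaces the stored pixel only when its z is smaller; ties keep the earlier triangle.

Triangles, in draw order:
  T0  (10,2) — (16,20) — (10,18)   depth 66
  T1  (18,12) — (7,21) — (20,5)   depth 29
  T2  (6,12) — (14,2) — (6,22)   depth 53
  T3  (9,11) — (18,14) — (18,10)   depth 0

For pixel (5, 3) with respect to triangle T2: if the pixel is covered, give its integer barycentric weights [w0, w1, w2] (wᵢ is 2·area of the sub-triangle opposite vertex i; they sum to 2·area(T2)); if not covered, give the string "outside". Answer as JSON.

T0:
  2·area = 96
  edge (10, 2)→(16, 20): d=(6,18) right/bottom  bias=-1
  edge (16, 20)→(10, 18): d=(-6,-2) top-left  bias=+0
  edge (10, 18)→(10, 2): d=(0,-16) top-left  bias=+0
    (5,2)@(11, 5): e=[0,80,16] → ·  [on edge]
    (5,3)@(11, 7): e=[12,68,16] → #
    (6,3)@(13, 7): e=[-24,72,48] → ·
    (5,4)@(11, 9): e=[24,56,16] → #
    (6,4)@(13, 9): e=[-12,60,48] → ·
    (5,5)@(11, 11): e=[36,44,16] → #
    (6,5)@(13, 11): e=[0,48,48] → ·  [on edge]
    (5,6)@(11, 13): e=[48,32,16] → #
    (6,6)@(13, 13): e=[12,36,48] → #
    (7,6)@(15, 13): e=[-24,40,80] → ·
    (0,7)@(1, 15): e=[240,0,-144] → ·  [on edge]
    (5,7)@(11, 15): e=[60,20,16] → #
    (3,8)@(7, 17): e=[144,0,-48] → ·  [on edge]
    (7,8)@(15, 17): e=[0,16,80] → ·  [on edge]
    (6,9)@(13, 19): e=[48,0,48] → #  [on edge]
    (9,10)@(19, 21): e=[-48,0,144] → ·  [on edge]
  covered (11 px):
    · · · · · · · · · ·
    · · · · · · · · · ·
    · · · · · · · · · ·
    · · · · · # · · · ·
    · · · · · # · · · ·
    · · · · · # · · · ·
    · · · · · # # · · ·
    · · · · · # # · · ·
    · · · · · # # · · ·
    · · · · · · # # · ·
    · · · · · · · · · ·
T1:
  2·area = 59
  edge (18, 12)→(7, 21): d=(-11,9) right/bottom  bias=-1
  edge (7, 21)→(20, 5): d=(13,-16) top-left  bias=+0
  edge (20, 5)→(18, 12): d=(-2,7) right/bottom  bias=-1
    (9,3)@(19, 7): e=[46,10,3] → #
    (8,4)@(17, 9): e=[42,4,13] → #
    (9,4)@(19, 9): e=[24,36,-1] → ·
    (8,5)@(17, 11): e=[20,30,9] → #
    (9,5)@(19, 11): e=[2,62,-5] → ·
    (7,6)@(15, 13): e=[16,24,19] → #
    (8,6)@(17, 13): e=[-2,56,5] → ·
    (6,7)@(13, 15): e=[12,18,29] → #
    (7,7)@(15, 15): e=[-6,50,15] → ·
    (5,8)@(11, 17): e=[8,12,39] → #
    (6,8)@(13, 17): e=[-10,44,25] → ·
    (4,9)@(9, 19): e=[4,6,49] → #
    (3,10)@(7, 21): e=[0,0,59] → ·  [on edge]
  covered (7 px):
    · · · · · · · · · ·
    · · · · · · · · · ·
    · · · · · · · · · ·
    · · · · · · · · · #
    · · · · · · · · # ·
    · · · · · · · · # ·
    · · · · · · · # · ·
    · · · · · · # · · ·
    · · · · · # · · · ·
    · · · · # · · · · ·
    · · · · · · · · · ·
T2:
  2·area = 80
  edge (6, 12)→(14, 2): d=(8,-10) top-left  bias=+0
  edge (14, 2)→(6, 22): d=(-8,20) right/bottom  bias=-1
  edge (6, 22)→(6, 12): d=(0,-10) top-left  bias=+0
    (5,3)@(11, 7): e=[10,20,50] → #
    (6,3)@(13, 7): e=[30,-20,70] → ·
    (4,4)@(9, 9): e=[6,44,30] → #
    (6,4)@(13, 9): e=[46,-36,70] → ·
    (3,5)@(7, 11): e=[2,68,10] → #
    (5,5)@(11, 11): e=[42,-12,50] → ·
    (3,6)@(7, 13): e=[18,52,10] → #
    (5,6)@(11, 13): e=[58,-28,50] → ·
    (3,7)@(7, 15): e=[34,36,10] → #
    (4,7)@(9, 15): e=[54,-4,30] → ·
    (3,8)@(7, 17): e=[50,20,10] → #
    (4,8)@(9, 17): e=[70,-20,30] → ·
  covered (10 px):
    · · · · · · · · · ·
    · · · · · · · · · ·
    · · · · · · · · · ·
    · · · · · # · · · ·
    · · · · # # · · · ·
    · · · # # · · · · ·
    · · · # # · · · · ·
    · · · # · · · · · ·
    · · · # · · · · · ·
    · · · # · · · · · ·
    · · · · · · · · · ·
T3:
  2·area = 36  (B↔C swapped to make it positive)
  edge (9, 11)→(18, 10): d=(9,-1) top-left  bias=+0
  edge (18, 10)→(18, 14): d=(0,4) right/bottom  bias=-1
  edge (18, 14)→(9, 11): d=(-9,-3) top-left  bias=+0
    (1,4)@(3, 9): e=[-24,60,0] → ·  [on edge]
    (4,5)@(9, 11): e=[0,36,0] → #  [on edge]
    (5,5)@(11, 11): e=[2,28,6] → #
    (6,5)@(13, 11): e=[4,20,12] → #
    (7,5)@(15, 11): e=[6,12,18] → #
    (8,5)@(17, 11): e=[8,4,24] → #
    (9,5)@(19, 11): e=[10,-4,30] → ·
    (4,6)@(9, 13): e=[18,36,-18] → ·
    (5,6)@(11, 13): e=[20,28,-12] → ·
    (6,6)@(13, 13): e=[22,20,-6] → ·
    (7,6)@(15, 13): e=[24,12,0] → #  [on edge]
    (9,6)@(19, 13): e=[28,-4,12] → ·
  covered (7 px):
    · · · · · · · · · ·
    · · · · · · · · · ·
    · · · · · · · · · ·
    · · · · · · · · · ·
    · · · · · · · · · ·
    · · · · # # # # # ·
    · · · · · · · # # ·
    · · · · · · · · · ·
    · · · · · · · · · ·
    · · · · · · · · · ·
    · · · · · · · · · ·

Answer: [20,50,10]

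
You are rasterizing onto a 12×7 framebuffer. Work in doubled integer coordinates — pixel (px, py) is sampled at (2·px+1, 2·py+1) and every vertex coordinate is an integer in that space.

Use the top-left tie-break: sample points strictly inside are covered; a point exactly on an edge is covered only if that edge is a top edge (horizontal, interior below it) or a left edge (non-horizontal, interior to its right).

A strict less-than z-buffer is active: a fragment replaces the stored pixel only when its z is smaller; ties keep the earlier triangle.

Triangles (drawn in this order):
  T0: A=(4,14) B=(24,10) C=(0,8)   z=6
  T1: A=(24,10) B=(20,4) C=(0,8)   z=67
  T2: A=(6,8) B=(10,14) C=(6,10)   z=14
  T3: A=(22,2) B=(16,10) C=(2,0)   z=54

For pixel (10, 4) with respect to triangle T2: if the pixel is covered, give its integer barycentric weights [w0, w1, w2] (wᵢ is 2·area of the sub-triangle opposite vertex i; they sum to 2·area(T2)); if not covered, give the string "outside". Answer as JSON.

T0:
  2·area = 136  (B↔C swapped to make it positive)
  edge (4, 14)→(0, 8): d=(-4,-6) top-left  bias=+0
  edge (0, 8)→(24, 10): d=(24,2) right/bottom  bias=-1
  edge (24, 10)→(4, 14): d=(-20,4) right/bottom  bias=-1
    (0,4)@(1, 9): e=[2,22,112] → █
    (1,4)@(3, 9): e=[14,18,104] → █
    (2,4)@(5, 9): e=[26,14,96] → █
    (3,4)@(7, 9): e=[38,10,88] → █
    (4,4)@(9, 9): e=[50,6,80] → █
    (5,4)@(11, 9): e=[62,2,72] → █
    (6,4)@(13, 9): e=[74,-2,64] → ·
    (0,5)@(1, 11): e=[-6,70,72] → ·
    (1,5)@(3, 11): e=[6,66,64] → █
    (6,5)@(13, 11): e=[66,46,24] → █
    (7,5)@(15, 11): e=[78,42,16] → █
    (8,5)@(17, 11): e=[90,38,8] → █
    (9,5)@(19, 11): e=[102,34,0] → ·  [on edge]
    (4,6)@(9, 13): e=[34,102,0] → ·  [on edge]
  covered (16 px):
    · · · · · · · · · · · ·
    · · · · · · · · · · · ·
    · · · · · · · · · · · ·
    · · · · · · · · · · · ·
    █ █ █ █ █ █ · · · · · ·
    · █ █ █ █ █ █ █ █ · · ·
    · · █ █ · · · · · · · ·
T1:
  2·area = 136  (B↔C swapped to make it positive)
  edge (24, 10)→(0, 8): d=(-24,-2) top-left  bias=+0
  edge (0, 8)→(20, 4): d=(20,-4) top-left  bias=+0
  edge (20, 4)→(24, 10): d=(4,6) right/bottom  bias=-1
    (7,2)@(15, 5): e=[102,0,34] → █  [on edge]
    (8,2)@(17, 5): e=[106,8,22] → █
    (9,2)@(19, 5): e=[110,16,10] → █
    (10,2)@(21, 5): e=[114,24,-2] → ·
    (2,3)@(5, 7): e=[34,0,102] → █  [on edge]
    (3,3)@(7, 7): e=[38,8,90] → █
    (4,3)@(9, 7): e=[42,16,78] → █
    (5,3)@(11, 7): e=[46,24,66] → █
    (6,3)@(13, 7): e=[50,32,54] → █
    (10,3)@(21, 7): e=[66,64,6] → █
    (11,3)@(23, 7): e=[70,72,-6] → ·
    (2,4)@(5, 9): e=[-14,40,110] → ·
  covered (18 px):
    · · · · · · · · · · · ·
    · · · · · · · · · · · ·
    · · · · · · · █ █ █ · ·
    · · █ █ █ █ █ █ █ █ █ ·
    · · · · · · █ █ █ █ █ █
    · · · · · · · · · · · ·
    · · · · · · · · · · · ·
T2:
  2·area = 8
  edge (6, 8)→(10, 14): d=(4,6) right/bottom  bias=-1
  edge (10, 14)→(6, 10): d=(-4,-4) top-left  bias=+0
  edge (6, 10)→(6, 8): d=(0,-2) top-left  bias=+0
    (0,2)@(1, 5): e=[18,0,-10] → ·  [on edge]
    (1,3)@(3, 7): e=[14,0,-6] → ·  [on edge]
    (2,4)@(5, 9): e=[10,0,-2] → ·  [on edge]
    (3,5)@(7, 11): e=[6,0,2] → █  [on edge]
    (4,5)@(9, 11): e=[-6,8,6] → ·
    (3,6)@(7, 13): e=[14,-8,2] → ·
    (4,6)@(9, 13): e=[2,0,6] → █  [on edge]
    (5,6)@(11, 13): e=[-10,8,10] → ·
  covered (2 px):
    · · · · · · · · · · · ·
    · · · · · · · · · · · ·
    · · · · · · · · · · · ·
    · · · · · · · · · · · ·
    · · · · · · · · · · · ·
    · · · █ · · · · · · · ·
    · · · · █ · · · · · · ·
T3:
  2·area = 172
  edge (22, 2)→(16, 10): d=(-6,8) right/bottom  bias=-1
  edge (16, 10)→(2, 0): d=(-14,-10) top-left  bias=+0
  edge (2, 0)→(22, 2): d=(20,2) right/bottom  bias=-1
    (2,0)@(5, 1): e=[142,16,14] → █
    (3,0)@(7, 1): e=[126,36,10] → █
    (4,0)@(9, 1): e=[110,56,6] → █
    (5,0)@(11, 1): e=[94,76,2] → █
    (6,0)@(13, 1): e=[78,96,-2] → ·
    (2,1)@(5, 3): e=[130,-12,54] → ·
    (3,1)@(7, 3): e=[114,8,50] → █
    (6,1)@(13, 3): e=[66,68,38] → █
    (7,1)@(15, 3): e=[50,88,34] → █
    (8,1)@(17, 3): e=[34,108,30] → █
    (9,1)@(19, 3): e=[18,128,26] → █
    (10,1)@(21, 3): e=[2,148,22] → █
    (4,2)@(9, 5): e=[86,0,86] → █  [on edge]
  covered (22 px):
    · · █ █ █ █ · · · · · ·
    · · · █ █ █ █ █ █ █ █ ·
    · · · · █ █ █ █ █ █ · ·
    · · · · · · █ █ █ · · ·
    · · · · · · · █ · · · ·
    · · · · · · · · · · · ·
    · · · · · · · · · · · ·

Final: "outside"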